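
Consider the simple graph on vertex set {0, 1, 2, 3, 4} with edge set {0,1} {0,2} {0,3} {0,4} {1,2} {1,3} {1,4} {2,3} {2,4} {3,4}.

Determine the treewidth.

4

A width-4 tree decomposition is:
Bags: B1 = {0, 1, 2, 3, 4}
Tree: (single bag)
A single bag containing all 5 vertices is trivially a valid decomposition of width 4. On the other hand G contains the 5-clique {0, 1, 2, 3, 4}. A clique must lie in a single bag of any decomposition, so no decomposition can have width below 4. Combining the bounds, tw(G) = 4.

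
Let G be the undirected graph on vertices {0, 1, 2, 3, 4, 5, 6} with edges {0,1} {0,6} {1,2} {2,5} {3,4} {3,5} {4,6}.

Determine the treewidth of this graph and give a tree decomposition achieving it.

Every bag has size at most 3, so the width is 3 − 1 = 2 and tw(G) ≤ 2. Since 4–6–0–1–2–5–3–4 is a cycle in G, G is not acyclic. Forests are exactly the graphs of treewidth ≤ 1, so tw(G) ≥ 2. Combining the bounds, tw(G) = 2.

Treewidth 2.
Bags: B1 = {0, 4, 6}  B2 = {0, 1, 4}  B3 = {1, 2, 4}  B4 = {2, 4, 5}  B5 = {3, 4, 5}
Tree: B1–B2, B2–B3, B3–B4, B4–B5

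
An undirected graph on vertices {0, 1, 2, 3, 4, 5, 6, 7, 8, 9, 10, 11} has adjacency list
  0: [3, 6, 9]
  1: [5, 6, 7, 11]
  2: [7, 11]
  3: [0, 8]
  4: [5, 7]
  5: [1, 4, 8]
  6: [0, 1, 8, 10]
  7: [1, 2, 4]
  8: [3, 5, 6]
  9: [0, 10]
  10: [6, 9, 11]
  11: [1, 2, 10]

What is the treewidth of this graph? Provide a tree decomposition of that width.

Treewidth 3.
One optimal decomposition is:
Bags: B1 = {2, 4, 7, 11}  B2 = {1, 4, 7, 11}  B3 = {1, 4, 5, 11}  B4 = {1, 5, 10, 11}  B5 = {1, 5, 6, 10}  B6 = {5, 6, 8, 10}  B7 = {6, 8, 9, 10}  B8 = {0, 6, 8, 9}  B9 = {0, 3, 8, 9}
Tree: B1–B2, B2–B3, B3–B4, B4–B5, B5–B6, B6–B7, B7–B8, B8–B9

Every bag has size at most 4, so the width is 4 − 1 = 3 and tw(G) ≤ 3. For the lower bound: the 4 vertex sets {2,4,7}, {11}, {1}, {5,6,8,10} are disjoint, each induces a connected subgraph, and every pair is joined by at least one edge of G. Contracting each set to a single vertex therefore yields K_{4} as a minor, and since treewidth is minor-monotone, tw(G) ≥ tw(K_{4}) = 3. The upper and lower bounds meet at 3, so that is the treewidth.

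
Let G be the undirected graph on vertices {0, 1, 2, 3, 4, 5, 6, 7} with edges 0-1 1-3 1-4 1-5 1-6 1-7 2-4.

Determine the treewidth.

A width-1 tree decomposition is:
Bags: B1 = {1, 4}  B2 = {1, 5}  B3 = {0, 1}  B4 = {2, 4}  B5 = {1, 7}  B6 = {1, 3}  B7 = {1, 6}
Tree: B1–B2, B1–B3, B1–B4, B1–B5, B3–B6, B5–B7
The largest bag has 2 vertices, giving width 1; this decomposition certifies tw(G) ≤ 1. G has an edge, so its treewidth is at least 1. Therefore the treewidth is 1.

1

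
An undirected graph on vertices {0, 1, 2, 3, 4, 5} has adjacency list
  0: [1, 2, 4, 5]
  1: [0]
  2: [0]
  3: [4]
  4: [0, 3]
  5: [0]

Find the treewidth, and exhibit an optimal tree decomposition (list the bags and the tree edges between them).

Every bag has size at most 2, so the width is 2 − 1 = 1 and tw(G) ≤ 1. G has an edge, so its treewidth is at least 1. Hence tw(G) = 1 exactly.

Treewidth 1.
Bags: B1 = {0, 2}  B2 = {0, 1}  B3 = {0, 5}  B4 = {0, 4}  B5 = {3, 4}
Tree: B1–B2, B1–B3, B3–B4, B4–B5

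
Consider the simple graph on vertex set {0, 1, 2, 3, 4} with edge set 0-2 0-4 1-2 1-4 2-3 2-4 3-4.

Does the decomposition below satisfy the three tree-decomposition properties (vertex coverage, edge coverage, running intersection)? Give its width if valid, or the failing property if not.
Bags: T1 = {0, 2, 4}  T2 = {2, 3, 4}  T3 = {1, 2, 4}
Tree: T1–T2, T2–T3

Yes; width 2.

Every vertex of G appears in some bag (union = {0, 1, 2, 3, 4}); every edge is covered by a bag; and for each vertex v the set of bags containing v is connected in the bag tree. The decomposition is therefore valid. The largest bag has 3 vertices, so the width is 2.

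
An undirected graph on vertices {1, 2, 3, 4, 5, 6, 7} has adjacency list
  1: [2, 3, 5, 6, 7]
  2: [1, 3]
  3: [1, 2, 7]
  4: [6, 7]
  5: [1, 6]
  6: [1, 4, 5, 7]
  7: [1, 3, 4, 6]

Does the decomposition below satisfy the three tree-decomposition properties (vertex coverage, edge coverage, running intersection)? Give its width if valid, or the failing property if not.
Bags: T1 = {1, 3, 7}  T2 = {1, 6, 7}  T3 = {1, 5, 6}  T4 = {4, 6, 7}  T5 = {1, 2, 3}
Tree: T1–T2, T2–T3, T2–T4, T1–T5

Checking the three conditions: (i) the bags cover all of {1, 2, 3, 4, 5, 6, 7}; (ii) for each edge, some bag contains both endpoints; (iii) the bags containing any fixed vertex form a subtree. All hold, so the decomposition is valid with width 3 − 1 = 2.

Yes; width 2.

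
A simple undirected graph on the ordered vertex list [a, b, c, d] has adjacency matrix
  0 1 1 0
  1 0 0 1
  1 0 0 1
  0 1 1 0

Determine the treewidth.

2

A width-2 tree decomposition is:
Bags: B1 = {b, c, d}  B2 = {a, b, c}
Tree: B1–B2
Every bag has size at most 3, so the width is 3 − 1 = 2 and tw(G) ≤ 2. The edges c–d–b–a–c form a cycle, so G is not a tree and its treewidth is at least 2. Combining the bounds, tw(G) = 2.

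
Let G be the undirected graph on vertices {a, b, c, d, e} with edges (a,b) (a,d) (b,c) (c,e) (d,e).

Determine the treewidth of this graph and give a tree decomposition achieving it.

Treewidth 2.
One such decomposition:
Bags: B1 = {a, d, e}  B2 = {a, b, e}  B3 = {b, c, e}
Tree: B1–B2, B2–B3

The largest bag has 3 vertices, giving width 2; this decomposition certifies tw(G) ≤ 2. For the lower bound, G contains the cycle e–d–a–b–c–e, so G is not a forest; only forests have treewidth ≤ 1, hence tw(G) ≥ 2. Combining the bounds, tw(G) = 2.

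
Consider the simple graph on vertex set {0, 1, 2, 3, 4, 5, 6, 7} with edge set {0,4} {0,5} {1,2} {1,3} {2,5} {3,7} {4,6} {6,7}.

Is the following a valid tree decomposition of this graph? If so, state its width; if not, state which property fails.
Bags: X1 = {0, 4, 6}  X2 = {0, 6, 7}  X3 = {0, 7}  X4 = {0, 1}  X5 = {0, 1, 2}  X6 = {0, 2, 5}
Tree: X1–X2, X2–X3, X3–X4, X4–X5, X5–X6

A tree decomposition must satisfy three properties: every vertex lies in some bag; for every edge, both endpoints lie together in some bag; and for every vertex, the bags containing it form a connected subtree. Here vertex 3 appears in no bag, so the decomposition is invalid.

No — vertex 3 appears in no bag.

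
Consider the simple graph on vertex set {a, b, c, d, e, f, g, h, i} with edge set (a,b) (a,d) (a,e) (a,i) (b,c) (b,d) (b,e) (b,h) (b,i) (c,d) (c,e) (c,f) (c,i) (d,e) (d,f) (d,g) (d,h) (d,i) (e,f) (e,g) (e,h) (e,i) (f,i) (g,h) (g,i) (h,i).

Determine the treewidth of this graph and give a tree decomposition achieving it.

Treewidth 4.
One optimal decomposition is:
Bags: B1 = {b, c, d, e, i}  B2 = {a, b, d, e, i}  B3 = {b, d, e, h, i}  B4 = {d, e, g, h, i}  B5 = {c, d, e, f, i}
Tree: B1–B2, B1–B3, B3–B4, B1–B5

The largest bag has 5 vertices, giving width 4; this decomposition certifies tw(G) ≤ 4. For the lower bound, the 5 vertices {d, e, g, h, i} are pairwise adjacent, and any tree decomposition puts a clique entirely inside one bag — forcing width ≥ 4. The upper and lower bounds meet at 4, so that is the treewidth.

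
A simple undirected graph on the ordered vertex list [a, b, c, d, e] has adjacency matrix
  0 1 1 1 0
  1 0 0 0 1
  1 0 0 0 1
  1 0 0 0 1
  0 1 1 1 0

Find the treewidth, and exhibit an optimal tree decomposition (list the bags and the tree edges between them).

Every bag has size at most 3, so the width is 3 − 1 = 2 and tw(G) ≤ 2. The edges b–a–c–e–b form a cycle, so G is not a tree and its treewidth is at least 2. The upper and lower bounds meet at 2, so that is the treewidth.

Treewidth 2.
One optimal decomposition is:
Bags: B1 = {a, b, e}  B2 = {a, c, e}  B3 = {a, d, e}
Tree: B1–B2, B2–B3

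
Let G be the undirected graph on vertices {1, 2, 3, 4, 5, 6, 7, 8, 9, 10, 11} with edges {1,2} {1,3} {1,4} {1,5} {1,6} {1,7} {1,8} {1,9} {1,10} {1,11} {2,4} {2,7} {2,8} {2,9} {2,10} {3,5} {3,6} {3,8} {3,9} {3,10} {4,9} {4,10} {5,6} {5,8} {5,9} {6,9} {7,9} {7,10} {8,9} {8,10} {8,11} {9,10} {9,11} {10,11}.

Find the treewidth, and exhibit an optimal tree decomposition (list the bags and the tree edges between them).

Each bag holds 5 vertices, so the decomposition has width 4, which upper-bounds the treewidth. Conversely, {1, 8, 9, 10, 11} is a clique of size 5, and the vertices of any clique must share a bag in every tree decomposition; so some bag has ≥ 5 vertices and tw(G) ≥ 4. Hence tw(G) = 4 exactly.

Treewidth 4.
One optimal decomposition is:
Bags: B1 = {1, 2, 8, 9, 10}  B2 = {1, 3, 8, 9, 10}  B3 = {1, 3, 5, 8, 9}  B4 = {1, 3, 5, 6, 9}  B5 = {1, 2, 4, 9, 10}  B6 = {1, 8, 9, 10, 11}  B7 = {1, 2, 7, 9, 10}
Tree: B1–B2, B2–B3, B3–B4, B1–B5, B2–B6, B5–B7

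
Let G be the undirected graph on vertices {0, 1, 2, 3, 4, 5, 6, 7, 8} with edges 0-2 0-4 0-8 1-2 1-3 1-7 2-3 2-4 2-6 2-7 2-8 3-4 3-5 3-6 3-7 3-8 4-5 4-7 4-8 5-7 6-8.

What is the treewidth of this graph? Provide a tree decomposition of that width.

Every bag has size at most 4, so the width is 4 − 1 = 3 and tw(G) ≤ 3. For the lower bound, the 4 vertices {0, 2, 4, 8} are pairwise adjacent, and any tree decomposition puts a clique entirely inside one bag — forcing width ≥ 3. Therefore the treewidth is 3.

Treewidth 3.
One such decomposition:
Bags: B1 = {2, 3, 4, 7}  B2 = {2, 3, 4, 8}  B3 = {1, 2, 3, 7}  B4 = {0, 2, 4, 8}  B5 = {2, 3, 6, 8}  B6 = {3, 4, 5, 7}
Tree: B1–B2, B1–B3, B2–B4, B2–B5, B1–B6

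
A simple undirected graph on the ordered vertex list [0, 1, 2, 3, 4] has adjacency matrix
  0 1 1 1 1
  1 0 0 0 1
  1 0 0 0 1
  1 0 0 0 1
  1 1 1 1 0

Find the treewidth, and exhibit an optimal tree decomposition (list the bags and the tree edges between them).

Treewidth 2.
One optimal decomposition is:
Bags: B1 = {0, 2, 4}  B2 = {0, 1, 4}  B3 = {0, 3, 4}
Tree: B1–B2, B1–B3

The largest bag has 3 vertices, giving width 2; this decomposition certifies tw(G) ≤ 2. On the other hand G contains the 3-clique {0, 1, 4}. A clique must lie in a single bag of any decomposition, so no decomposition can have width below 2. Hence tw(G) = 2 exactly.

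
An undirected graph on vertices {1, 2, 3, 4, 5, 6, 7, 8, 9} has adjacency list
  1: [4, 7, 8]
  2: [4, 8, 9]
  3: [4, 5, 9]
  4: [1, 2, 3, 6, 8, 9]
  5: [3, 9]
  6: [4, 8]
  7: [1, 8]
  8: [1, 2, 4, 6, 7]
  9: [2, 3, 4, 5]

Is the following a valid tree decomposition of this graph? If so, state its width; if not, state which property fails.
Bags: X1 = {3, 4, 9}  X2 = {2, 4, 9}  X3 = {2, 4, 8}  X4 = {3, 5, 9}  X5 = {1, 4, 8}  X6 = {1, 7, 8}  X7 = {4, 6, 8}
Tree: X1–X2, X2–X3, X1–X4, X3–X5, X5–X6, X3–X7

Yes; width 2.

Vertex coverage: the bags together contain {1, 2, 3, 4, 5, 6, 7, 8, 9}, the full vertex set. Edge coverage: each edge of G has both endpoints in at least one bag. Running intersection: for every vertex, the bags containing it form a connected subtree. All three properties hold, so this is a valid tree decomposition of width max|bag| − 1 = 2, and hence tw(G) ≤ 2.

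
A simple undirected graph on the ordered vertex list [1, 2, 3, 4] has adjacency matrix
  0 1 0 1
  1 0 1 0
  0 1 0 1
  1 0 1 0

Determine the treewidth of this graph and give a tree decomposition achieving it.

The largest bag has 3 vertices, giving width 2; this decomposition certifies tw(G) ≤ 2. The edges 1–4–3–2–1 form a cycle, so G is not a tree and its treewidth is at least 2. Therefore the treewidth is 2.

Treewidth 2.
One such decomposition:
Bags: B1 = {1, 3, 4}  B2 = {1, 2, 3}
Tree: B1–B2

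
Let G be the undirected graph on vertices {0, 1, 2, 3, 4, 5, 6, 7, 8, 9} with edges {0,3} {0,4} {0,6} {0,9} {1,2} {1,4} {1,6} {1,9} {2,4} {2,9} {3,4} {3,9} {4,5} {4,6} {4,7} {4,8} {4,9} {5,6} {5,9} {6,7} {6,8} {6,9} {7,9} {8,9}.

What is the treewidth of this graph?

3

A width-3 tree decomposition is:
Bags: B1 = {1, 4, 6, 9}  B2 = {4, 6, 7, 9}  B3 = {4, 6, 8, 9}  B4 = {4, 5, 6, 9}  B5 = {0, 4, 6, 9}  B6 = {1, 2, 4, 9}  B7 = {0, 3, 4, 9}
Tree: B1–B2, B2–B3, B2–B4, B3–B5, B1–B6, B5–B7
Every bag has size at most 4, so the width is 4 − 1 = 3 and tw(G) ≤ 3. On the other hand G contains the 4-clique {1, 2, 4, 9}. A clique must lie in a single bag of any decomposition, so no decomposition can have width below 3. Combining the bounds, tw(G) = 3.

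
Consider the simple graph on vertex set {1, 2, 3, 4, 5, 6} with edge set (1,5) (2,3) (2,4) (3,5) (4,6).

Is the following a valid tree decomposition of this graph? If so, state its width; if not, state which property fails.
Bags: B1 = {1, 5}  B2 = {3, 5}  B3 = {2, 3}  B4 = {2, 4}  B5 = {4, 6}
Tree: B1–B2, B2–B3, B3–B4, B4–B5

Checking the three conditions: (i) the bags cover all of {1, 2, 3, 4, 5, 6}; (ii) for each edge, some bag contains both endpoints; (iii) the bags containing any fixed vertex form a subtree. All hold, so the decomposition is valid with width 2 − 1 = 1.

Yes; width 1.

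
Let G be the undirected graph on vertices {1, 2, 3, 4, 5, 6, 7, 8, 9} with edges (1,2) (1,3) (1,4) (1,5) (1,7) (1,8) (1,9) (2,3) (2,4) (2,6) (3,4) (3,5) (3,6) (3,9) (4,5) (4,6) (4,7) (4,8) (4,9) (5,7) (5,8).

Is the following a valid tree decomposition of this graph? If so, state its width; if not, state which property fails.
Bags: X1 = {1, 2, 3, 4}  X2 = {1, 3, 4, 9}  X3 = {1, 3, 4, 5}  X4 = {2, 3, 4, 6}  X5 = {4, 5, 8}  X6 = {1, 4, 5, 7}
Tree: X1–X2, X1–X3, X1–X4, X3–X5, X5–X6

No — edge (1,8) lies in no bag.

A tree decomposition must satisfy three properties: every vertex lies in some bag; for every edge, both endpoints lie together in some bag; and for every vertex, the bags containing it form a connected subtree. Here edge (1,8) lies in no bag, so the decomposition is invalid.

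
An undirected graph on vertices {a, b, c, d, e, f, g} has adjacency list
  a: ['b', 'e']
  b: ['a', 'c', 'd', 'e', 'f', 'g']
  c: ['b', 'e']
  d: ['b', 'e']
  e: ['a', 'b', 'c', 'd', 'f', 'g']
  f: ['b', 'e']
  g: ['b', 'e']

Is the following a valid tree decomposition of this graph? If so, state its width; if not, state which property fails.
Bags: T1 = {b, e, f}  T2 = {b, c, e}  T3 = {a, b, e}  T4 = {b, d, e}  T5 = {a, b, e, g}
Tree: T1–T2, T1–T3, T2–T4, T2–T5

No — bags containing vertex a are not connected in the tree.

A tree decomposition must satisfy three properties: every vertex lies in some bag; for every edge, both endpoints lie together in some bag; and for every vertex, the bags containing it form a connected subtree. Here bags containing vertex a are not connected in the tree, so the decomposition is invalid.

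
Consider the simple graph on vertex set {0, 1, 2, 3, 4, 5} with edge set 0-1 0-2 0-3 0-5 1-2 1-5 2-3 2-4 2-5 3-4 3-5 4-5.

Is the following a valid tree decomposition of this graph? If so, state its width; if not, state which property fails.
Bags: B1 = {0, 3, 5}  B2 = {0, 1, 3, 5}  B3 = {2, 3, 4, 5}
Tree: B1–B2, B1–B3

No — edge (2,0) lies in no bag.

A tree decomposition must satisfy three properties: every vertex lies in some bag; for every edge, both endpoints lie together in some bag; and for every vertex, the bags containing it form a connected subtree. Here edge (2,0) lies in no bag, so the decomposition is invalid.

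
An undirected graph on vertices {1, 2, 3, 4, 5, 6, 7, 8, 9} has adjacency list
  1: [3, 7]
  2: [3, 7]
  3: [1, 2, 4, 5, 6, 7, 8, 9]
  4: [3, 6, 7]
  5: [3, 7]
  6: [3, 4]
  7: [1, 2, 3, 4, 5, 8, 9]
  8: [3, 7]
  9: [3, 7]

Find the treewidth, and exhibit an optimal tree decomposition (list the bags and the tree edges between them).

Each bag holds 3 vertices, so the decomposition has width 2, which upper-bounds the treewidth. Conversely, {3, 4, 6} is a clique of size 3, and the vertices of any clique must share a bag in every tree decomposition; so some bag has ≥ 3 vertices and tw(G) ≥ 2. Therefore the treewidth is 2.

Treewidth 2.
One such decomposition:
Bags: B1 = {3, 4, 6}  B2 = {3, 4, 7}  B3 = {3, 7, 9}  B4 = {1, 3, 7}  B5 = {3, 7, 8}  B6 = {3, 5, 7}  B7 = {2, 3, 7}
Tree: B1–B2, B2–B3, B2–B4, B3–B5, B3–B6, B2–B7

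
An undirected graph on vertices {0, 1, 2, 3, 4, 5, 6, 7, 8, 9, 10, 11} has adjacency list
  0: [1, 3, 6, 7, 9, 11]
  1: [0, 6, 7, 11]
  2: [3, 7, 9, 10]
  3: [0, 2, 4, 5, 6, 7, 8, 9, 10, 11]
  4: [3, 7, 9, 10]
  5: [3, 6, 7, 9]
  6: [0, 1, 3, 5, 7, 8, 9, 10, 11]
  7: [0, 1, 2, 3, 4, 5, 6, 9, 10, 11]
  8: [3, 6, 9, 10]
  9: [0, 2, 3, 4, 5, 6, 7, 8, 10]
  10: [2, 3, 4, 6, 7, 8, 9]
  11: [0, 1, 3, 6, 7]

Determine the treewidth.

A width-4 tree decomposition is:
Bags: B1 = {0, 3, 6, 7, 9}  B2 = {3, 5, 6, 7, 9}  B3 = {3, 6, 7, 9, 10}  B4 = {0, 3, 6, 7, 11}  B5 = {3, 6, 8, 9, 10}  B6 = {0, 1, 6, 7, 11}  B7 = {2, 3, 7, 9, 10}  B8 = {3, 4, 7, 9, 10}
Tree: B1–B2, B2–B3, B1–B4, B3–B5, B4–B6, B3–B7, B7–B8
Every bag has size at most 5, so the width is 5 − 1 = 4 and tw(G) ≤ 4. Conversely, {0, 1, 6, 7, 11} is a clique of size 5, and the vertices of any clique must share a bag in every tree decomposition; so some bag has ≥ 5 vertices and tw(G) ≥ 4. Therefore the treewidth is 4.

4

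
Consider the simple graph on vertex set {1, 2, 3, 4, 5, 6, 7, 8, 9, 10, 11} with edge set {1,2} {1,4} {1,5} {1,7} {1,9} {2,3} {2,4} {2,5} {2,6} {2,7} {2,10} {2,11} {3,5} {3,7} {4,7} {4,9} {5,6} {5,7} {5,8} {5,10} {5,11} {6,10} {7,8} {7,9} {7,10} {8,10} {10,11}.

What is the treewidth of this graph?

3

A width-3 tree decomposition is:
Bags: B1 = {1, 2, 4, 7}  B2 = {1, 2, 5, 7}  B3 = {1, 4, 7, 9}  B4 = {2, 5, 7, 10}  B5 = {2, 3, 5, 7}  B6 = {5, 7, 8, 10}  B7 = {2, 5, 6, 10}  B8 = {2, 5, 10, 11}
Tree: B1–B2, B1–B3, B2–B4, B2–B5, B4–B6, B4–B7, B7–B8
Every bag has size at most 4, so the width is 4 − 1 = 3 and tw(G) ≤ 3. On the other hand G contains the 4-clique {5, 7, 8, 10}. A clique must lie in a single bag of any decomposition, so no decomposition can have width below 3. Hence tw(G) = 3 exactly.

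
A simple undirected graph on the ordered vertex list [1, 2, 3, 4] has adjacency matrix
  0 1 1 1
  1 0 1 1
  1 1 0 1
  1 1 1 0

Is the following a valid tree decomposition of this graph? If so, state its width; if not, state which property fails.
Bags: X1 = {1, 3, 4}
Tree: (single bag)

No — vertex 2 appears in no bag.

A tree decomposition must satisfy three properties: every vertex lies in some bag; for every edge, both endpoints lie together in some bag; and for every vertex, the bags containing it form a connected subtree. Here vertex 2 appears in no bag, so the decomposition is invalid.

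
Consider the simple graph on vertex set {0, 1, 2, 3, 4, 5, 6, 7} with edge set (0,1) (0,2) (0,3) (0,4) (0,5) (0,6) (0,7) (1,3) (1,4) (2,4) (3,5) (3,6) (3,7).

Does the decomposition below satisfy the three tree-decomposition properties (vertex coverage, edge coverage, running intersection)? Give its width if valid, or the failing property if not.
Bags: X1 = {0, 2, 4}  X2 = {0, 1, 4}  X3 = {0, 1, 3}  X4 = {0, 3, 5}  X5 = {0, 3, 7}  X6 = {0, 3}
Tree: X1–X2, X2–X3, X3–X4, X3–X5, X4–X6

A tree decomposition must satisfy three properties: every vertex lies in some bag; for every edge, both endpoints lie together in some bag; and for every vertex, the bags containing it form a connected subtree. Here vertex 6 appears in no bag, so the decomposition is invalid.

No — vertex 6 appears in no bag.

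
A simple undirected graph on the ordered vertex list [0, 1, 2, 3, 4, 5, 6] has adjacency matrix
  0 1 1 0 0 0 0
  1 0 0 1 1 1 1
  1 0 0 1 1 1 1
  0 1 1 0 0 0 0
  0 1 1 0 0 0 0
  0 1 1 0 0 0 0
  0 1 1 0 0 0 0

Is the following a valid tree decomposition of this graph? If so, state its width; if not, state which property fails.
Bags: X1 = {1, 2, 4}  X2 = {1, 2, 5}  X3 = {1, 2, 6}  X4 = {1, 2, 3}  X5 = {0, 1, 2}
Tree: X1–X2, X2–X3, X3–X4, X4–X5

Every vertex of G appears in some bag (union = {0, 1, 2, 3, 4, 5, 6}); every edge is covered by a bag; and for each vertex v the set of bags containing v is connected in the bag tree. The decomposition is therefore valid. The largest bag has 3 vertices, so the width is 2.

Yes; width 2.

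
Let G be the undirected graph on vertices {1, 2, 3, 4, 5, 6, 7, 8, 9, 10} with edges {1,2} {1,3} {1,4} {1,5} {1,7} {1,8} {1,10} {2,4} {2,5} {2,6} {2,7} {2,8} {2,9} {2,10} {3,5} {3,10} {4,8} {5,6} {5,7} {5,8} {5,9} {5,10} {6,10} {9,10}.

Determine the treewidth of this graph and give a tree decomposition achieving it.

Treewidth 3.
One optimal decomposition is:
Bags: B1 = {1, 2, 5, 10}  B2 = {2, 5, 6, 10}  B3 = {1, 2, 5, 8}  B4 = {1, 2, 4, 8}  B5 = {1, 2, 5, 7}  B6 = {1, 3, 5, 10}  B7 = {2, 5, 9, 10}
Tree: B1–B2, B1–B3, B3–B4, B1–B5, B1–B6, B1–B7

The largest bag has 4 vertices, giving width 3; this decomposition certifies tw(G) ≤ 3. On the other hand G contains the 4-clique {1, 2, 4, 8}. A clique must lie in a single bag of any decomposition, so no decomposition can have width below 3. The upper and lower bounds meet at 3, so that is the treewidth.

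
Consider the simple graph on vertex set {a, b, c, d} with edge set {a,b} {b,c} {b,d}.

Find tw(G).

1

A width-1 tree decomposition is:
Bags: B1 = {a, b}  B2 = {b, d}  B3 = {b, c}
Tree: B1–B2, B2–B3
Each bag holds 2 vertices, so the decomposition has width 1, which upper-bounds the treewidth. G has an edge, so its treewidth is at least 1. Hence tw(G) = 1 exactly.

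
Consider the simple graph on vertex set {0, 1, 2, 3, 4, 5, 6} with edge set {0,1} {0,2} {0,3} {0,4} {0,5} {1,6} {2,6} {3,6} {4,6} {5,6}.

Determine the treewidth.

A width-2 tree decomposition is:
Bags: B1 = {0, 4, 6}  B2 = {0, 5, 6}  B3 = {0, 1, 6}  B4 = {0, 2, 6}  B5 = {0, 3, 6}
Tree: B1–B2, B2–B3, B3–B4, B4–B5
Each bag holds 3 vertices, so the decomposition has width 2, which upper-bounds the treewidth. Since 0–4–6–5–0 is a cycle in G, G is not acyclic. Forests are exactly the graphs of treewidth ≤ 1, so tw(G) ≥ 2. The upper and lower bounds meet at 2, so that is the treewidth.

2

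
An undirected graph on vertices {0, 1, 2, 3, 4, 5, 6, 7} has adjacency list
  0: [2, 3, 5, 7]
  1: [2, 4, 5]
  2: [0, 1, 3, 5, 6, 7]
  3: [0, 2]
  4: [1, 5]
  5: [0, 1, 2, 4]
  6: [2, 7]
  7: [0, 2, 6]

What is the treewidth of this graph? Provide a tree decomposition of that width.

Treewidth 2.
One such decomposition:
Bags: B1 = {0, 2, 3}  B2 = {0, 2, 7}  B3 = {0, 2, 5}  B4 = {1, 2, 5}  B5 = {2, 6, 7}  B6 = {1, 4, 5}
Tree: B1–B2, B1–B3, B3–B4, B2–B5, B4–B6

The largest bag has 3 vertices, giving width 2; this decomposition certifies tw(G) ≤ 2. For the lower bound, the 3 vertices {0, 2, 3} are pairwise adjacent, and any tree decomposition puts a clique entirely inside one bag — forcing width ≥ 2. Hence tw(G) = 2 exactly.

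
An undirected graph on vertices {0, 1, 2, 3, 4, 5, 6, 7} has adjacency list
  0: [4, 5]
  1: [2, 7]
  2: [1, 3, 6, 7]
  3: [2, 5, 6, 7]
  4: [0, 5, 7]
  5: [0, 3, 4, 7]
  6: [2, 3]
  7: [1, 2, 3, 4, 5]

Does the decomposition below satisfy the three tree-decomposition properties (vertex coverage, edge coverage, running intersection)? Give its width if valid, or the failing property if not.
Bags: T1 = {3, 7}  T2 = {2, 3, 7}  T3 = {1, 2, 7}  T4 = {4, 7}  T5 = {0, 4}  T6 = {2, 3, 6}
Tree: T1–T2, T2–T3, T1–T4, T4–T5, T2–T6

No — vertex 5 appears in no bag.

A tree decomposition must satisfy three properties: every vertex lies in some bag; for every edge, both endpoints lie together in some bag; and for every vertex, the bags containing it form a connected subtree. Here vertex 5 appears in no bag, so the decomposition is invalid.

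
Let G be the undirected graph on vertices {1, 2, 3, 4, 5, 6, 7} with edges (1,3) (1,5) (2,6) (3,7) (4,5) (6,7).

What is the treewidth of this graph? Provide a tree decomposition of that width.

Treewidth 1.
One optimal decomposition is:
Bags: B1 = {4, 5}  B2 = {1, 5}  B3 = {1, 3}  B4 = {3, 7}  B5 = {6, 7}  B6 = {2, 6}
Tree: B1–B2, B2–B3, B3–B4, B4–B5, B5–B6

Each bag holds 2 vertices, so the decomposition has width 1, which upper-bounds the treewidth. G has an edge, so its treewidth is at least 1. Hence tw(G) = 1 exactly.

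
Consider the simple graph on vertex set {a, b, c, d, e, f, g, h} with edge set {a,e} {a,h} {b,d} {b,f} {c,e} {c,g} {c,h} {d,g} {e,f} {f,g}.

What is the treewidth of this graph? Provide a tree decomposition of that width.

Treewidth 2.
Bags: B1 = {a, e, h}  B2 = {c, e, h}  B3 = {c, e, f}  B4 = {c, f, g}  B5 = {b, f, g}  B6 = {b, d, g}
Tree: B1–B2, B2–B3, B3–B4, B4–B5, B5–B6

Each bag holds 3 vertices, so the decomposition has width 2, which upper-bounds the treewidth. Since a–h–c–e–a is a cycle in G, G is not acyclic. Forests are exactly the graphs of treewidth ≤ 1, so tw(G) ≥ 2. The upper and lower bounds meet at 2, so that is the treewidth.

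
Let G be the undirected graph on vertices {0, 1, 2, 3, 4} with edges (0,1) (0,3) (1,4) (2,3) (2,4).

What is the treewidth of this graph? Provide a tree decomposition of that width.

Treewidth 2.
Bags: B1 = {0, 1, 4}  B2 = {0, 2, 4}  B3 = {0, 2, 3}
Tree: B1–B2, B2–B3

Every bag has size at most 3, so the width is 3 − 1 = 2 and tw(G) ≤ 2. The edges 0–1–4–2–3–0 form a cycle, so G is not a tree and its treewidth is at least 2. Hence tw(G) = 2 exactly.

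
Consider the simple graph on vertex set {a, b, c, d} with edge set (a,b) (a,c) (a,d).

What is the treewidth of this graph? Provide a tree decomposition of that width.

The largest bag has 2 vertices, giving width 1; this decomposition certifies tw(G) ≤ 1. Since G has at least one edge (e.g. d–a), it is not an edgeless graph, so tw(G) ≥ 1. The upper and lower bounds meet at 1, so that is the treewidth.

Treewidth 1.
Bags: B1 = {a, d}  B2 = {a, c}  B3 = {a, b}
Tree: B1–B2, B1–B3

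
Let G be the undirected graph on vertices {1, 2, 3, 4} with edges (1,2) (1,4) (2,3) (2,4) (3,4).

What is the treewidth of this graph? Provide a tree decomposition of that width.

Treewidth 2.
One such decomposition:
Bags: B1 = {2, 3, 4}  B2 = {1, 2, 4}
Tree: B1–B2

Every bag has size at most 3, so the width is 3 − 1 = 2 and tw(G) ≤ 2. For the lower bound, the 3 vertices {1, 2, 4} are pairwise adjacent, and any tree decomposition puts a clique entirely inside one bag — forcing width ≥ 2. Combining the bounds, tw(G) = 2.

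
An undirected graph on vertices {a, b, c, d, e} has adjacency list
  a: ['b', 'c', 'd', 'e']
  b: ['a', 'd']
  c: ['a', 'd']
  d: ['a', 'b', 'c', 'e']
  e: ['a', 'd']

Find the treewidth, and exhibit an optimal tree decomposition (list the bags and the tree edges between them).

Treewidth 2.
Bags: B1 = {a, c, d}  B2 = {a, d, e}  B3 = {a, b, d}
Tree: B1–B2, B1–B3

Each bag holds 3 vertices, so the decomposition has width 2, which upper-bounds the treewidth. Conversely, {a, d, e} is a clique of size 3, and the vertices of any clique must share a bag in every tree decomposition; so some bag has ≥ 3 vertices and tw(G) ≥ 2. Combining the bounds, tw(G) = 2.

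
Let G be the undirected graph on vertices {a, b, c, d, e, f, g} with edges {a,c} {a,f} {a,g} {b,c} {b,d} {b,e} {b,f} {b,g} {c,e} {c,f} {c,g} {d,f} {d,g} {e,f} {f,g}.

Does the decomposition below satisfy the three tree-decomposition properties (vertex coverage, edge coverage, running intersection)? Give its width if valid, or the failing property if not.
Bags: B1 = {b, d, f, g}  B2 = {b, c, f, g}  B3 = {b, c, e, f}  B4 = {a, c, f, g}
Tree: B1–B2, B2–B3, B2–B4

Checking the three conditions: (i) the bags cover all of {a, b, c, d, e, f, g}; (ii) for each edge, some bag contains both endpoints; (iii) the bags containing any fixed vertex form a subtree. All hold, so the decomposition is valid with width 4 − 1 = 3.

Yes; width 3.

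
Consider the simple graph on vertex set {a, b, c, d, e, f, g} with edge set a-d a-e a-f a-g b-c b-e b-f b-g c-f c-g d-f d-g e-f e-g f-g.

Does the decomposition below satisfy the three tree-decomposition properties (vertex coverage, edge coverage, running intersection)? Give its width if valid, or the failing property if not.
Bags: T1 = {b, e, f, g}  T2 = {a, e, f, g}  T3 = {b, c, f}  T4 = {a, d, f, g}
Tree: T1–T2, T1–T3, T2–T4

No — edge (g,c) lies in no bag.

A tree decomposition must satisfy three properties: every vertex lies in some bag; for every edge, both endpoints lie together in some bag; and for every vertex, the bags containing it form a connected subtree. Here edge (g,c) lies in no bag, so the decomposition is invalid.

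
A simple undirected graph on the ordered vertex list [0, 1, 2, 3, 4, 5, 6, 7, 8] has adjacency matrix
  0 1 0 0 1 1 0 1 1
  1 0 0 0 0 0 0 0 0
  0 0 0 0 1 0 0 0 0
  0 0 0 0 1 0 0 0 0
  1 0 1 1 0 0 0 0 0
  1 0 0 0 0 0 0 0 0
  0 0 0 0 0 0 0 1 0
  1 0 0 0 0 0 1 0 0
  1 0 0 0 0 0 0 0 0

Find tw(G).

A width-1 tree decomposition is:
Bags: B1 = {0, 8}  B2 = {0, 1}  B3 = {0, 4}  B4 = {2, 4}  B5 = {0, 7}  B6 = {6, 7}  B7 = {0, 5}  B8 = {3, 4}
Tree: B1–B2, B1–B3, B3–B4, B3–B5, B5–B6, B3–B7, B4–B8
The largest bag has 2 vertices, giving width 1; this decomposition certifies tw(G) ≤ 1. Since G has at least one edge (e.g. 0–8), it is not an edgeless graph, so tw(G) ≥ 1. The upper and lower bounds meet at 1, so that is the treewidth.

1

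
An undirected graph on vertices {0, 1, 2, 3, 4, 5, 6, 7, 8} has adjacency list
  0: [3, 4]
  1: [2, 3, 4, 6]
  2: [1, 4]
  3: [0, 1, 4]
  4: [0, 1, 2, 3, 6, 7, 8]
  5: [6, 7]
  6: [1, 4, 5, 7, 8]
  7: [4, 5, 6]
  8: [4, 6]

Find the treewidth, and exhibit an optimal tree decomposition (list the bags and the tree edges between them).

The largest bag has 3 vertices, giving width 2; this decomposition certifies tw(G) ≤ 2. On the other hand G contains the 3-clique {0, 3, 4}. A clique must lie in a single bag of any decomposition, so no decomposition can have width below 2. Therefore the treewidth is 2.

Treewidth 2.
One optimal decomposition is:
Bags: B1 = {1, 3, 4}  B2 = {1, 4, 6}  B3 = {1, 2, 4}  B4 = {4, 6, 7}  B5 = {4, 6, 8}  B6 = {0, 3, 4}  B7 = {5, 6, 7}
Tree: B1–B2, B1–B3, B2–B4, B2–B5, B1–B6, B4–B7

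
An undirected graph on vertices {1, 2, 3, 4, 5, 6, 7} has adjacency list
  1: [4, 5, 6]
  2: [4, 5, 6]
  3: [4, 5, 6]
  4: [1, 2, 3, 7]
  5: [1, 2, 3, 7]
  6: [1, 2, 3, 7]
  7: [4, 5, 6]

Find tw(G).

A width-3 tree decomposition is:
Bags: B1 = {1, 4, 5, 6}  B2 = {2, 4, 5, 6}  B3 = {3, 4, 5, 6}  B4 = {4, 5, 6, 7}
Tree: B1–B2, B2–B3, B3–B4
The largest bag has 4 vertices, giving width 3; this decomposition certifies tw(G) ≤ 3. For the lower bound: the 4 vertex sets {1,4}, {2,5}, {6}, {3} are disjoint, each induces a connected subgraph, and every pair is joined by at least one edge of G. Contracting each set to a single vertex therefore yields K_{4} as a minor, and since treewidth is minor-monotone, tw(G) ≥ tw(K_{4}) = 3. Hence tw(G) = 3 exactly.

3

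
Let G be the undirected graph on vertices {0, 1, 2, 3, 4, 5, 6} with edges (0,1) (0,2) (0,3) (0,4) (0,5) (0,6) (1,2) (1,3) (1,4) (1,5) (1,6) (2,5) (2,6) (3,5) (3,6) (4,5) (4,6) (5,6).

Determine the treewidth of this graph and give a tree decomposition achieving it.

Every bag has size at most 5, so the width is 5 − 1 = 4 and tw(G) ≤ 4. On the other hand G contains the 5-clique {0, 1, 2, 5, 6}. A clique must lie in a single bag of any decomposition, so no decomposition can have width below 4. The upper and lower bounds meet at 4, so that is the treewidth.

Treewidth 4.
One optimal decomposition is:
Bags: B1 = {0, 1, 2, 5, 6}  B2 = {0, 1, 3, 5, 6}  B3 = {0, 1, 4, 5, 6}
Tree: B1–B2, B2–B3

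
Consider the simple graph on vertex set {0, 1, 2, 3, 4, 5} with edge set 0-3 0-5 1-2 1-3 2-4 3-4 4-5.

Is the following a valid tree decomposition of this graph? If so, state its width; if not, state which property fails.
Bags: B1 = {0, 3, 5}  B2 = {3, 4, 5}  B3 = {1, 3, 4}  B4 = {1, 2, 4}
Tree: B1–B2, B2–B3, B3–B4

Checking the three conditions: (i) the bags cover all of {0, 1, 2, 3, 4, 5}; (ii) for each edge, some bag contains both endpoints; (iii) the bags containing any fixed vertex form a subtree. All hold, so the decomposition is valid with width 3 − 1 = 2.

Yes; width 2.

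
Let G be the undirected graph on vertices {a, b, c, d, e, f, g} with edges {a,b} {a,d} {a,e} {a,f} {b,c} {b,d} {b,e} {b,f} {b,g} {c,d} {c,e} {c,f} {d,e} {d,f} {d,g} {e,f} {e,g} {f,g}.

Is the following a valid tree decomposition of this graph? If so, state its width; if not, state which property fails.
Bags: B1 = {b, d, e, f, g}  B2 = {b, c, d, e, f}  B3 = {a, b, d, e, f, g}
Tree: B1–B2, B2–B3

No — bags containing vertex g are not connected in the tree.

A tree decomposition must satisfy three properties: every vertex lies in some bag; for every edge, both endpoints lie together in some bag; and for every vertex, the bags containing it form a connected subtree. Here bags containing vertex g are not connected in the tree, so the decomposition is invalid.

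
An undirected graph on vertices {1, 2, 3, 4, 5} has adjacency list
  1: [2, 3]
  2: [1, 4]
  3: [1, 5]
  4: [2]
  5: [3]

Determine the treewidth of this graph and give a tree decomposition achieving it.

The largest bag has 2 vertices, giving width 1; this decomposition certifies tw(G) ≤ 1. G has an edge, so its treewidth is at least 1. Hence tw(G) = 1 exactly.

Treewidth 1.
Bags: B1 = {2, 4}  B2 = {1, 2}  B3 = {1, 3}  B4 = {3, 5}
Tree: B1–B2, B2–B3, B3–B4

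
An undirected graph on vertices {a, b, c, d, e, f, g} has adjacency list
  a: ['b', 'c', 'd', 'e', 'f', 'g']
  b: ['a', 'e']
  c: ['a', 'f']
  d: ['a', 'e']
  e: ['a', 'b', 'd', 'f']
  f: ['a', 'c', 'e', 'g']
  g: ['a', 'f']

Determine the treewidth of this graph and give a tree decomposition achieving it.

Treewidth 2.
One optimal decomposition is:
Bags: B1 = {a, b, e}  B2 = {a, e, f}  B3 = {a, c, f}  B4 = {a, f, g}  B5 = {a, d, e}
Tree: B1–B2, B2–B3, B3–B4, B2–B5

The largest bag has 3 vertices, giving width 2; this decomposition certifies tw(G) ≤ 2. On the other hand G contains the 3-clique {a, d, e}. A clique must lie in a single bag of any decomposition, so no decomposition can have width below 2. The upper and lower bounds meet at 2, so that is the treewidth.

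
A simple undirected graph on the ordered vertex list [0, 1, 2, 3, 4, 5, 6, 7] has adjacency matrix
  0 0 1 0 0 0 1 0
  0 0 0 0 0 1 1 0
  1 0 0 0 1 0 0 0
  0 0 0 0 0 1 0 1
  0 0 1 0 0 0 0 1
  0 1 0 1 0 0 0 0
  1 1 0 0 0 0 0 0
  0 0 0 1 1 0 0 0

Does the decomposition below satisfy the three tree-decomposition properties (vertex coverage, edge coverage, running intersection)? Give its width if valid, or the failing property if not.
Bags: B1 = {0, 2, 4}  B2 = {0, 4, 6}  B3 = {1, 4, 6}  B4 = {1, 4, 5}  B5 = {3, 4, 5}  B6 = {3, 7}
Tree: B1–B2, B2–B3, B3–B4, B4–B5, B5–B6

No — edge (4,7) lies in no bag.

A tree decomposition must satisfy three properties: every vertex lies in some bag; for every edge, both endpoints lie together in some bag; and for every vertex, the bags containing it form a connected subtree. Here edge (4,7) lies in no bag, so the decomposition is invalid.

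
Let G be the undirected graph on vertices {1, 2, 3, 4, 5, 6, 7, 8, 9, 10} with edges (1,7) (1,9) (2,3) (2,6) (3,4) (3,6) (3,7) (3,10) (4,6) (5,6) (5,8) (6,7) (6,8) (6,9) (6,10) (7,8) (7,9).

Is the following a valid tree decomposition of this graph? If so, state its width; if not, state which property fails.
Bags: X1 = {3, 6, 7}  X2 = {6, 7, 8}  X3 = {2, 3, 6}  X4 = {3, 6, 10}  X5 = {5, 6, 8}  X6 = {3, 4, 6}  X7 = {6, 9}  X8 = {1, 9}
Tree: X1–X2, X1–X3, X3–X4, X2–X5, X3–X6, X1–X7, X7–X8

A tree decomposition must satisfy three properties: every vertex lies in some bag; for every edge, both endpoints lie together in some bag; and for every vertex, the bags containing it form a connected subtree. Here edge (7,9) lies in no bag, so the decomposition is invalid.

No — edge (7,9) lies in no bag.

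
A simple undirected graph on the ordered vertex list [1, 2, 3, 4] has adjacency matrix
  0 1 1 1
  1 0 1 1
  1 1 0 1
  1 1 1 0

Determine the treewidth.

3

A width-3 tree decomposition is:
Bags: B1 = {1, 2, 3, 4}
Tree: (single bag)
With just one bag of size 4, the width is 4 − 1 = 3, so tw(G) ≤ 3. On the other hand G contains the 4-clique {1, 2, 3, 4}. A clique must lie in a single bag of any decomposition, so no decomposition can have width below 3. Therefore the treewidth is 3.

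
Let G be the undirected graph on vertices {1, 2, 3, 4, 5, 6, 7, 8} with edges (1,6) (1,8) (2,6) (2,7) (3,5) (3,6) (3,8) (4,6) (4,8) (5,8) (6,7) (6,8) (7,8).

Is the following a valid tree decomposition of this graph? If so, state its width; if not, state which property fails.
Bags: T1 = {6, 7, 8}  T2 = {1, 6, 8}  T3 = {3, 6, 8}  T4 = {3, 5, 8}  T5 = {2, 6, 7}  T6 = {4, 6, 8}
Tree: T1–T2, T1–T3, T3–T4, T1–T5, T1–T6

Yes; width 2.

Vertex coverage: the bags together contain {1, 2, 3, 4, 5, 6, 7, 8}, the full vertex set. Edge coverage: each edge of G has both endpoints in at least one bag. Running intersection: for every vertex, the bags containing it form a connected subtree. All three properties hold, so this is a valid tree decomposition of width max|bag| − 1 = 2, and hence tw(G) ≤ 2.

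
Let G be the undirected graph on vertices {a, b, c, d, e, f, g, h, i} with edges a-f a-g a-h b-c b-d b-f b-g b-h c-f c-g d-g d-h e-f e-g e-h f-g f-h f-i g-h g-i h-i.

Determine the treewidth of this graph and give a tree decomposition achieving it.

Every bag has size at most 4, so the width is 4 − 1 = 3 and tw(G) ≤ 3. Conversely, {b, d, g, h} is a clique of size 4, and the vertices of any clique must share a bag in every tree decomposition; so some bag has ≥ 4 vertices and tw(G) ≥ 3. Combining the bounds, tw(G) = 3.

Treewidth 3.
Bags: B1 = {b, f, g, h}  B2 = {b, d, g, h}  B3 = {e, f, g, h}  B4 = {a, f, g, h}  B5 = {b, c, f, g}  B6 = {f, g, h, i}
Tree: B1–B2, B1–B3, B1–B4, B1–B5, B1–B6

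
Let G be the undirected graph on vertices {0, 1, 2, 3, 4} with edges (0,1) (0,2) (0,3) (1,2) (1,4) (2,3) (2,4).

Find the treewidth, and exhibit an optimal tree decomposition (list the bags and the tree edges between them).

Every bag has size at most 3, so the width is 3 − 1 = 2 and tw(G) ≤ 2. On the other hand G contains the 3-clique {0, 1, 2}. A clique must lie in a single bag of any decomposition, so no decomposition can have width below 2. The upper and lower bounds meet at 2, so that is the treewidth.

Treewidth 2.
One optimal decomposition is:
Bags: B1 = {0, 2, 3}  B2 = {0, 1, 2}  B3 = {1, 2, 4}
Tree: B1–B2, B2–B3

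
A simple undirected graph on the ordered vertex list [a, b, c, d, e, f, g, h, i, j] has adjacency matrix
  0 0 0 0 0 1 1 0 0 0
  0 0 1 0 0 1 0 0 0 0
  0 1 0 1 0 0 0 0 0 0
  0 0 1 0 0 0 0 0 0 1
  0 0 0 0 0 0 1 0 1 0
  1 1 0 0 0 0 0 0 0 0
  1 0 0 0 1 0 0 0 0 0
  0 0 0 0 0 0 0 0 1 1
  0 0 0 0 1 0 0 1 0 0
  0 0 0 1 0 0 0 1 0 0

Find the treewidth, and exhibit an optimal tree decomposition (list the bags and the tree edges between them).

Every bag has size at most 3, so the width is 3 − 1 = 2 and tw(G) ≤ 2. The edges d–j–h–i–e–g–a–f–b–c–d form a cycle, so G is not a tree and its treewidth is at least 2. Hence tw(G) = 2 exactly.

Treewidth 2.
Bags: B1 = {d, h, j}  B2 = {d, h, i}  B3 = {d, e, i}  B4 = {d, e, g}  B5 = {a, d, g}  B6 = {a, d, f}  B7 = {b, d, f}  B8 = {b, c, d}
Tree: B1–B2, B2–B3, B3–B4, B4–B5, B5–B6, B6–B7, B7–B8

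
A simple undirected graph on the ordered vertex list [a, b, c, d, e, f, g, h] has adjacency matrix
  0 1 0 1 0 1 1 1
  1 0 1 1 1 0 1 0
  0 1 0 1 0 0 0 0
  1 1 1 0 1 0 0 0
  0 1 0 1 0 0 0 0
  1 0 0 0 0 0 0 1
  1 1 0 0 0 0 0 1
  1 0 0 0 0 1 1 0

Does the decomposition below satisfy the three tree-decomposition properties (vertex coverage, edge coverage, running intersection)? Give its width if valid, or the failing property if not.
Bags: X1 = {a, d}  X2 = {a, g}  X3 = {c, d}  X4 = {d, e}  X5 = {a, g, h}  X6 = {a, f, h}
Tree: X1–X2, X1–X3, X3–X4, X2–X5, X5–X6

A tree decomposition must satisfy three properties: every vertex lies in some bag; for every edge, both endpoints lie together in some bag; and for every vertex, the bags containing it form a connected subtree. Here vertex b appears in no bag, so the decomposition is invalid.

No — vertex b appears in no bag.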